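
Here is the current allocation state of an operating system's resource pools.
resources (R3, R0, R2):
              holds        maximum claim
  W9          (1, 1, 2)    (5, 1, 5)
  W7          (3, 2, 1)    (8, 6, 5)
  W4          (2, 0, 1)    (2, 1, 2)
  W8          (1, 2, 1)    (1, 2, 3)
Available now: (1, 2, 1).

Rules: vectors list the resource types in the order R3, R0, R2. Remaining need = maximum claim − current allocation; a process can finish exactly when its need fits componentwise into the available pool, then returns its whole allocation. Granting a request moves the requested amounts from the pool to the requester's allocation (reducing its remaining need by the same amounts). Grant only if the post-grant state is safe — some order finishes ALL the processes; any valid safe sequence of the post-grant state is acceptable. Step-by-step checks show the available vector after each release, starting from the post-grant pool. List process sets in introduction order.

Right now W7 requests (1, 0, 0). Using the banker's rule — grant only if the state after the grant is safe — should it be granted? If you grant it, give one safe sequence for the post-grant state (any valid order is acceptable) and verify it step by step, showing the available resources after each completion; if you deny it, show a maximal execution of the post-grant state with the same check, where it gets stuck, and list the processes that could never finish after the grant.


DENY. Granting would leave the state unsafe.
Key observation: no order helps: past W4, W8, the free pool tops out at (3, 4, 3), below what each blocked process needs in R3.
After a pretend grant, a maximal execution: W4, W8 — then nothing else fits. Check, step by step:
  pool = (0, 2, 1)
  W4 needs (0, 1, 1) <= (0, 2, 1) -> finishes; pool += (2, 0, 1) = (2, 2, 2)
  W8 needs (0, 0, 2) <= (2, 2, 2) -> finishes; pool += (1, 2, 1) = (3, 4, 3)
  W9 still needs (4, 0, 3) but only (3, 4, 3) is free — short on R3
  W7 still needs (4, 4, 4) but only (3, 4, 3) is free — short on R3 and R2
Processes that could never finish after the grant: W9 and W7.


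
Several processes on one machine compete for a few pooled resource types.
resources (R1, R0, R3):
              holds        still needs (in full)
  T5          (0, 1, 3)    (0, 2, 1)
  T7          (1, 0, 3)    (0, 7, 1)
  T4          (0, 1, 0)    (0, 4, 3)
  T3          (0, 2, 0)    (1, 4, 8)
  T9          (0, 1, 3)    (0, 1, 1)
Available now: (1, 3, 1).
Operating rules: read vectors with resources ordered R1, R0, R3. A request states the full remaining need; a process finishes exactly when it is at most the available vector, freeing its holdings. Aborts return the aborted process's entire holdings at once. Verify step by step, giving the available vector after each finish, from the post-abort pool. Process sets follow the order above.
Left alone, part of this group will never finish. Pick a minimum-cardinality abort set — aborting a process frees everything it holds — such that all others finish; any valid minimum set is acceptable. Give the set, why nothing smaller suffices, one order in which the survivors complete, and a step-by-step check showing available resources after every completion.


The answer: abort T3.
Key observation: T7 was stuck for good until T3 gave back (0, 2, 0); in the order shown it finishes at step 3.
No smaller set exists: with zero aborts the deadlock remains.
The survivors complete as T9, T4, T7, T5. Step-by-step check (starting from the post-abort pool):
  pool = (1, 5, 1)
  run T9 (needs (0, 1, 1), free (1, 5, 1)); after release of (0, 1, 3) the pool is (1, 6, 4)
  run T4 (needs (0, 4, 3), free (1, 6, 4)); after release of (0, 1, 0) the pool is (1, 7, 4)
  run T7 (needs (0, 7, 1), free (1, 7, 4)); after release of (1, 0, 3) the pool is (2, 7, 7)
  run T5 (needs (0, 2, 1), free (2, 7, 7)); after release of (0, 1, 3) the pool is (2, 8, 10)


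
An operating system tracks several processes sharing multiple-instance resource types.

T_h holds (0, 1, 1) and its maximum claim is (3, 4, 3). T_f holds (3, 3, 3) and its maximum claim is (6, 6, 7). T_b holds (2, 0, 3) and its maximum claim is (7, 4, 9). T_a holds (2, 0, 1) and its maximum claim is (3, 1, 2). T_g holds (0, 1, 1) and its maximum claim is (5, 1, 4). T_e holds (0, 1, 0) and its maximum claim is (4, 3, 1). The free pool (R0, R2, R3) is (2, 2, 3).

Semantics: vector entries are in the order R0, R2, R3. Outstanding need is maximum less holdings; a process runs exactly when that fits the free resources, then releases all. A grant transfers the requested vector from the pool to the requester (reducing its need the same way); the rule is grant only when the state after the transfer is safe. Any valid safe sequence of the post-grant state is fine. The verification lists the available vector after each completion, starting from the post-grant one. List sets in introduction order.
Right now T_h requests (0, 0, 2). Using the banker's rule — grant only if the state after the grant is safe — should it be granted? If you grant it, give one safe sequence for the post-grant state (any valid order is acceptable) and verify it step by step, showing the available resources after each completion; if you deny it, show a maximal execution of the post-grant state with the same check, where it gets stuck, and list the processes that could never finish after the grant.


GRANT — the state after the grant stays safe, e.g. via T_a, T_e, T_h, T_f, T_b, T_g.
Key observation: with (2, 2, 1) left after the transfer, T_a can run at once — the state stays safe.
Check on the post-grant state, step by step:
  pool = (2, 2, 1)
  T_a: need (1, 1, 1) fits (2, 2, 1); releases (2, 0, 1), pool now (4, 2, 2)
  T_e: need (4, 2, 1) fits (4, 2, 2); releases (0, 1, 0), pool now (4, 3, 2)
  T_h: need (3, 3, 0) fits (4, 3, 2); releases (0, 1, 3), pool now (4, 4, 5)
  T_f: need (3, 3, 4) fits (4, 4, 5); releases (3, 3, 3), pool now (7, 7, 8)
  T_b: need (5, 4, 6) fits (7, 7, 8); releases (2, 0, 3), pool now (9, 7, 11)
  T_g: need (5, 0, 3) fits (9, 7, 11); releases (0, 1, 1), pool now (9, 8, 12)


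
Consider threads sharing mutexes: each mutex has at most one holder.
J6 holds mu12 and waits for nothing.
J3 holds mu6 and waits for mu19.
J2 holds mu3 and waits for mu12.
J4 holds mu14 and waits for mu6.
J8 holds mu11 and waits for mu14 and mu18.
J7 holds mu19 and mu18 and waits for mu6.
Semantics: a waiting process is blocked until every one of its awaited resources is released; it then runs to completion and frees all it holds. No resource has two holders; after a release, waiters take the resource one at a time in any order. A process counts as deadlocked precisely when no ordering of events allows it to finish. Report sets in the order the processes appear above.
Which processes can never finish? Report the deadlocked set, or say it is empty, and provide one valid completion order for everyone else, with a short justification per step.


Deadlocked: J3, J4, J8 and J7.
Key observation: nobody on the ring J3 -> J7 -> J3 can start until another member finishes, which never happens; J4 and J8 wait into the deadlock from upstream.
A valid finishing order for the others: J6, J2.
Verifying each step:
  J6: no waits; runs immediately, freeing mu12
  J2: everything it awaited (mu12) is free; runs, freeing mu3


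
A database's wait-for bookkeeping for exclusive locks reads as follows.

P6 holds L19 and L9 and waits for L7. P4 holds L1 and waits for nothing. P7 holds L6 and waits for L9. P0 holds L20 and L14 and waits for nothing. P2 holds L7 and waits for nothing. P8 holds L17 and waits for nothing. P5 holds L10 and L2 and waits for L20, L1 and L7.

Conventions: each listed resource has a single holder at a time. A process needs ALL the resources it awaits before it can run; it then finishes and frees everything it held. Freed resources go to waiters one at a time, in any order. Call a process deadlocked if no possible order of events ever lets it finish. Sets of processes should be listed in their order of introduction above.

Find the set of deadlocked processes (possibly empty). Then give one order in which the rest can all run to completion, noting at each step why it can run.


Nothing here is deadlocked.
Key observation: no waiting chain loops back on itself — every chain ends at a process that waits on nothing, so everyone eventually runs.
A valid finishing order for the others: P4, P2, P6, P8, P0, P7, P5.
Step-by-step check:
  P4: no waits; runs immediately, freeing L1
  P2: no waits; runs immediately, freeing L7
  run P6 (all its waits — L7 — are resolved); releases L19 and L9
  P8: no waits; runs immediately, freeing L17
  P0: no waits; runs immediately, freeing L20 and L14
  run P7 (all its waits — L9 — are resolved); releases L6
  run P5 (all its waits — L20, L1 and L7 — are resolved); releases L10 and L2


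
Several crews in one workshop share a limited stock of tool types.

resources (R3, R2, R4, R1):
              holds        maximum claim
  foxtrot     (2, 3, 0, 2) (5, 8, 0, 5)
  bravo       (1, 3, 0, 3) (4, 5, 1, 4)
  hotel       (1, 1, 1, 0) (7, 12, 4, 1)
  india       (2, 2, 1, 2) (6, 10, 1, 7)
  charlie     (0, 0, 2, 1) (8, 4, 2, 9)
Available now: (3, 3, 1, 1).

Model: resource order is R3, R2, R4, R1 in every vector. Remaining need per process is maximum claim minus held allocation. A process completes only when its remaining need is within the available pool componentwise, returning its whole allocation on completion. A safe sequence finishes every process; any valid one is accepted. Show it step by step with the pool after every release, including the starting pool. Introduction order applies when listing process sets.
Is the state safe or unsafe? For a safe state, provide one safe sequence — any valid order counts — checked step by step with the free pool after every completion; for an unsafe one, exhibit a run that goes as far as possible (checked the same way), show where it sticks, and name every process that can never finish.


SAFE, for example via the order bravo, foxtrot, india, charlie, hotel.
Key observation: at bravo the run first touches a limit — (3, 2, 1, 1) against (3, 3, 1, 1), exact on a resource it actually requests.
Walking it through:
  pool = (3, 3, 1, 1)
  bravo: need (3, 2, 1, 1) fits (3, 3, 1, 1); releases (1, 3, 0, 3), pool now (4, 6, 1, 4)
  foxtrot: need (3, 5, 0, 3) fits (4, 6, 1, 4); releases (2, 3, 0, 2), pool now (6, 9, 1, 6)
  india: need (4, 8, 0, 5) fits (6, 9, 1, 6); releases (2, 2, 1, 2), pool now (8, 11, 2, 8)
  charlie: need (8, 4, 0, 8) fits (8, 11, 2, 8); releases (0, 0, 2, 1), pool now (8, 11, 4, 9)
  hotel: need (6, 11, 3, 1) fits (8, 11, 4, 9); releases (1, 1, 1, 0), pool now (9, 12, 5, 9)


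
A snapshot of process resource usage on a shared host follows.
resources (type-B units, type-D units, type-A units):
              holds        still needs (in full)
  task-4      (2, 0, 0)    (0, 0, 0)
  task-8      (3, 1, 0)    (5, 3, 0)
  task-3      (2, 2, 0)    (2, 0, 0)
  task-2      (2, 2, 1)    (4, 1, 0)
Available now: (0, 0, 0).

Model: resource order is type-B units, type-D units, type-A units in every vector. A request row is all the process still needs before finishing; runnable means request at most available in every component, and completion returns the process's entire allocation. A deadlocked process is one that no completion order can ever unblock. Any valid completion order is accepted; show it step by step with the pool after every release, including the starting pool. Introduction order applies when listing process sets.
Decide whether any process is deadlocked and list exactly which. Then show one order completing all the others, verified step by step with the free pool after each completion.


Nothing here is deadlocked.
Key observation: task-4 fits the free pool immediately, and its release cascades until everyone finishes.
The rest can finish in the order task-4, task-3, task-2, task-8. Verifying each step:
  pool = (0, 0, 0)
  run task-4 (needs (0, 0, 0), free (0, 0, 0)); after release of (2, 0, 0) the pool is (2, 0, 0)
  run task-3 (needs (2, 0, 0), free (2, 0, 0)); after release of (2, 2, 0) the pool is (4, 2, 0)
  run task-2 (needs (4, 1, 0), free (4, 2, 0)); after release of (2, 2, 1) the pool is (6, 4, 1)
  run task-8 (needs (5, 3, 0), free (6, 4, 1)); after release of (3, 1, 0) the pool is (9, 5, 1)


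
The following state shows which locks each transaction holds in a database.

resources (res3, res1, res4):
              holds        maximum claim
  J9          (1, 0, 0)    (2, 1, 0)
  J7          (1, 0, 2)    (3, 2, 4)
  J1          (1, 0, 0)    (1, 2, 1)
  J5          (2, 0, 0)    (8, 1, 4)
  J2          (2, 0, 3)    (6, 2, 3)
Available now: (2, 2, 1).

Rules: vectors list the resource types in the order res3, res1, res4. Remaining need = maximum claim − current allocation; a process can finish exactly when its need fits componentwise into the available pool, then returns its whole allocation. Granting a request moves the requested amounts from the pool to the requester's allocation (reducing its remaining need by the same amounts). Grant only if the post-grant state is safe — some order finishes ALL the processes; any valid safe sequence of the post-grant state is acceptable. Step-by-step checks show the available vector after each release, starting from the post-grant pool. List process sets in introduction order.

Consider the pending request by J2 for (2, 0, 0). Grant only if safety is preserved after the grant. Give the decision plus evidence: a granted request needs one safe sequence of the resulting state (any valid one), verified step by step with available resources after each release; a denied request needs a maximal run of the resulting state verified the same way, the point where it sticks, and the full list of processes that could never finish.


GRANT. The post-grant state is safe; one safe sequence: J1, J9, J2, J5, J7.
Key observation: with (0, 2, 1) left after the transfer, J1 can run at once — the state stays safe.
Check on the post-grant state, step by step:
  pool = (0, 2, 1)
  run J1 (needs (0, 2, 1), free (0, 2, 1)); after release of (1, 0, 0) the pool is (1, 2, 1)
  run J9 (needs (1, 1, 0), free (1, 2, 1)); after release of (1, 0, 0) the pool is (2, 2, 1)
  run J2 (needs (2, 2, 0), free (2, 2, 1)); after release of (4, 0, 3) the pool is (6, 2, 4)
  run J5 (needs (6, 1, 4), free (6, 2, 4)); after release of (2, 0, 0) the pool is (8, 2, 4)
  run J7 (needs (2, 2, 2), free (8, 2, 4)); after release of (1, 0, 2) the pool is (9, 2, 6)


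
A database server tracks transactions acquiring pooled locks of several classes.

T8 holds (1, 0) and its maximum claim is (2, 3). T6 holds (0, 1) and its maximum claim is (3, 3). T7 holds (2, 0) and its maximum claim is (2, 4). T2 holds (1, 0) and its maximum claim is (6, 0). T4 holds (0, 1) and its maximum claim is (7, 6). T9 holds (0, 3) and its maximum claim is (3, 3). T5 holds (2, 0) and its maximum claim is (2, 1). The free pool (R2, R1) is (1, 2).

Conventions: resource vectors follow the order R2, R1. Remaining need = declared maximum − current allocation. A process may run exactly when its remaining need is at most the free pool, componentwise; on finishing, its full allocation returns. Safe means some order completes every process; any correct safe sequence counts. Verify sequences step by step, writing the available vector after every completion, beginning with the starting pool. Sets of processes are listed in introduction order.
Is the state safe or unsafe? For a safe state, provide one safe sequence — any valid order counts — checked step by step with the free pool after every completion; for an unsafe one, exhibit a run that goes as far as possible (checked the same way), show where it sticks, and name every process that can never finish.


SAFE — a valid safe sequence is T5, T9, T6, T8, T7, T2, T4.
Key observation: at T9 the run first touches a limit — (3, 0) against (3, 2), exact on a resource it actually requests.
Verifying each step:
  pool = (1, 2)
  T5 needs (0, 1) <= (1, 2) -> finishes; pool += (2, 0) = (3, 2)
  T9 needs (3, 0) <= (3, 2) -> finishes; pool += (0, 3) = (3, 5)
  T6 needs (3, 2) <= (3, 5) -> finishes; pool += (0, 1) = (3, 6)
  T8 needs (1, 3) <= (3, 6) -> finishes; pool += (1, 0) = (4, 6)
  T7 needs (0, 4) <= (4, 6) -> finishes; pool += (2, 0) = (6, 6)
  T2 needs (5, 0) <= (6, 6) -> finishes; pool += (1, 0) = (7, 6)
  T4 needs (7, 5) <= (7, 6) -> finishes; pool += (0, 1) = (7, 7)


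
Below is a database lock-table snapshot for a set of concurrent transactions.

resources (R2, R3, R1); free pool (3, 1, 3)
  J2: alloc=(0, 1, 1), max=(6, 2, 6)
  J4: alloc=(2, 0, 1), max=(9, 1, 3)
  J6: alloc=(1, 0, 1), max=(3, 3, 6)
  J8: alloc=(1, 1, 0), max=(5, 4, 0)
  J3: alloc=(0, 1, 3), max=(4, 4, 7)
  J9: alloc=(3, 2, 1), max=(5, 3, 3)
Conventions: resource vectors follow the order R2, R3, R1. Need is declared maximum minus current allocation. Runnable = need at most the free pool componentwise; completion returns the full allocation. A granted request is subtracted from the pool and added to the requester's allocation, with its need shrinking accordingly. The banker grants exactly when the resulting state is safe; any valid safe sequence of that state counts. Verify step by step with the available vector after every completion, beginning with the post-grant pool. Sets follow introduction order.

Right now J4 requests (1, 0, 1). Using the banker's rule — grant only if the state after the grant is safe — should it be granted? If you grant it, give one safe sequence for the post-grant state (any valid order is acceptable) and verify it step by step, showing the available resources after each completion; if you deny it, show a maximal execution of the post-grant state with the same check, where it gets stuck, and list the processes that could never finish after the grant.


GRANT: granting preserves safety; a valid post-grant sequence is J9, J8, J4, J2, J6, J3.
Key observation: the transfer keeps a workable pool ((2, 1, 2)); J9 starts the safe sequence.
Check on the post-grant state, step by step:
  pool = (2, 1, 2)
  J9 needs (2, 1, 2) <= (2, 1, 2) -> finishes; pool += (3, 2, 1) = (5, 3, 3)
  J8 needs (4, 3, 0) <= (5, 3, 3) -> finishes; pool += (1, 1, 0) = (6, 4, 3)
  J4 needs (6, 1, 1) <= (6, 4, 3) -> finishes; pool += (3, 0, 2) = (9, 4, 5)
  J2 needs (6, 1, 5) <= (9, 4, 5) -> finishes; pool += (0, 1, 1) = (9, 5, 6)
  J6 needs (2, 3, 5) <= (9, 5, 6) -> finishes; pool += (1, 0, 1) = (10, 5, 7)
  J3 needs (4, 3, 4) <= (10, 5, 7) -> finishes; pool += (0, 1, 3) = (10, 6, 10)


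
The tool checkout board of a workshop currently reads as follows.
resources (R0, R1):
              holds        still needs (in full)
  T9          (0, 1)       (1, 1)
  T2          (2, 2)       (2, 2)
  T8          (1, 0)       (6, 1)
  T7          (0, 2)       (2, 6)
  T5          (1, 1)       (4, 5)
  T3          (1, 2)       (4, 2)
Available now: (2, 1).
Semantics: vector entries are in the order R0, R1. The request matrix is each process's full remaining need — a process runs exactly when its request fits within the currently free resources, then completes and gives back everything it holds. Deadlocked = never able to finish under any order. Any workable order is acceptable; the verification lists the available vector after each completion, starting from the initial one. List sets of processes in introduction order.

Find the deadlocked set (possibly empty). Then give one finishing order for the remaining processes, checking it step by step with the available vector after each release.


The deadlocked set is empty.
Key observation: T9 leads a chain of completions in which each release enables another process.
A valid finishing order for the others: T9, T2, T3, T7, T5, T8. Walking it through:
  pool = (2, 1)
  T9 needs (1, 1) <= (2, 1) -> finishes; pool += (0, 1) = (2, 2)
  T2 needs (2, 2) <= (2, 2) -> finishes; pool += (2, 2) = (4, 4)
  T3 needs (4, 2) <= (4, 4) -> finishes; pool += (1, 2) = (5, 6)
  T7 needs (2, 6) <= (5, 6) -> finishes; pool += (0, 2) = (5, 8)
  T5 needs (4, 5) <= (5, 8) -> finishes; pool += (1, 1) = (6, 9)
  T8 needs (6, 1) <= (6, 9) -> finishes; pool += (1, 0) = (7, 9)


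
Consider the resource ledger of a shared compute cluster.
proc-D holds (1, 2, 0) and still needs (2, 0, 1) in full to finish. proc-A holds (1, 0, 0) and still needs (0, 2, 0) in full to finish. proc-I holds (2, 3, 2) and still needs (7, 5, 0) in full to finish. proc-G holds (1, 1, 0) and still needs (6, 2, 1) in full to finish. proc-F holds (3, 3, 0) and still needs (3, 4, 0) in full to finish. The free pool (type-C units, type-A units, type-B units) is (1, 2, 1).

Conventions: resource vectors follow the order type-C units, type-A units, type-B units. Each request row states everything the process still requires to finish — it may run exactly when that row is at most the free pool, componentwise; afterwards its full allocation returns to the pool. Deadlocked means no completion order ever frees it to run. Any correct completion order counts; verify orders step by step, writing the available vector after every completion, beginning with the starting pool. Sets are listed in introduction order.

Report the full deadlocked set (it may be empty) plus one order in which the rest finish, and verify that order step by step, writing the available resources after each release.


Nothing here is deadlocked.
Key observation: proc-A can run right away; the returned allocation unlocks the remaining processes in turn.
The rest can finish in the order proc-A, proc-D, proc-F, proc-G, proc-I. Walking it through:
  pool = (1, 2, 1)
  proc-A: need (0, 2, 0) fits (1, 2, 1); releases (1, 0, 0), pool now (2, 2, 1)
  proc-D: need (2, 0, 1) fits (2, 2, 1); releases (1, 2, 0), pool now (3, 4, 1)
  proc-F: need (3, 4, 0) fits (3, 4, 1); releases (3, 3, 0), pool now (6, 7, 1)
  proc-G: need (6, 2, 1) fits (6, 7, 1); releases (1, 1, 0), pool now (7, 8, 1)
  proc-I: need (7, 5, 0) fits (7, 8, 1); releases (2, 3, 2), pool now (9, 11, 3)


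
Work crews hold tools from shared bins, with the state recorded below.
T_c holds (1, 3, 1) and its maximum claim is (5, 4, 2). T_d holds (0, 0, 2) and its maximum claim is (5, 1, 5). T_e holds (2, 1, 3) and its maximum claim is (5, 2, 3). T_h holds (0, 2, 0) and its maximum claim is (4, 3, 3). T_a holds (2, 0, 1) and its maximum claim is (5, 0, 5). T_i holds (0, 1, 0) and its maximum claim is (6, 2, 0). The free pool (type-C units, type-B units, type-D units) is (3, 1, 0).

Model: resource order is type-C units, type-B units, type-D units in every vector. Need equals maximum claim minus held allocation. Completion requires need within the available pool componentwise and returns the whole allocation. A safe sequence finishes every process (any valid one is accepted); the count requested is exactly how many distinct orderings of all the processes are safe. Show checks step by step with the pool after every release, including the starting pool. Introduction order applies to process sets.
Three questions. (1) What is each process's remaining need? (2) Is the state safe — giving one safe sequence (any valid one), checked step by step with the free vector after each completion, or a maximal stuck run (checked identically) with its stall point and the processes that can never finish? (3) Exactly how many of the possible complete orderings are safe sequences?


(1) Need matrix, components ordered type-C units, type-B units, type-D units:
  T_c: (4, 1, 1)
  T_d: (5, 1, 3)
  T_e: (3, 1, 0)
  T_h: (4, 1, 3)
  T_a: (3, 0, 4)
  T_i: (6, 1, 0)
(2) SAFE. One safe sequence: T_e, T_h, T_c, T_i, T_a, T_d.
Key observation: T_e is the earliest step where a requested resource binds exactly: need (3, 1, 0), pool (3, 1, 0) at its turn.
Walking it through:
  pool = (3, 1, 0)
  T_e: need (3, 1, 0) fits (3, 1, 0); releases (2, 1, 3), pool now (5, 2, 3)
  T_h: need (4, 1, 3) fits (5, 2, 3); releases (0, 2, 0), pool now (5, 4, 3)
  T_c: need (4, 1, 1) fits (5, 4, 3); releases (1, 3, 1), pool now (6, 7, 4)
  T_i: need (6, 1, 0) fits (6, 7, 4); releases (0, 1, 0), pool now (6, 8, 4)
  T_a: need (3, 0, 4) fits (6, 8, 4); releases (2, 0, 1), pool now (8, 8, 5)
  T_d: need (5, 1, 3) fits (8, 8, 5); releases (0, 0, 2), pool now (8, 8, 7)
(3) Precisely 50 of the possible complete orderings are safe sequences.


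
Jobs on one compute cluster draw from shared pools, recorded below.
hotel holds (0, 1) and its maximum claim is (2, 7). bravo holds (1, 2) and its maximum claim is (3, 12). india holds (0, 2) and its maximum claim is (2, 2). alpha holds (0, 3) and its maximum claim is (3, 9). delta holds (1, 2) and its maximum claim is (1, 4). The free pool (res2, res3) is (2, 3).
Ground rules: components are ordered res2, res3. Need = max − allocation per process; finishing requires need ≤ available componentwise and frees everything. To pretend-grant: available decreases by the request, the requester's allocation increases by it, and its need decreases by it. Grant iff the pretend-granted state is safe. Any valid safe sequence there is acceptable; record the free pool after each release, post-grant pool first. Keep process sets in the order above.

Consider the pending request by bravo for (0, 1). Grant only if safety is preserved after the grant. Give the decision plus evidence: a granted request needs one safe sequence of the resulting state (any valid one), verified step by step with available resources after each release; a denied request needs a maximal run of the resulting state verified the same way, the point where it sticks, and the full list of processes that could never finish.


GRANT. The post-grant state is safe; one safe sequence: delta, india, alpha, bravo, hotel.
Key observation: granting shrinks the pool to (2, 2), yet delta still fits and the chain goes through.
Step-by-step check of the post-grant state:
  pool = (2, 2)
  run delta (needs (0, 2), free (2, 2)); after release of (1, 2) the pool is (3, 4)
  run india (needs (2, 0), free (3, 4)); after release of (0, 2) the pool is (3, 6)
  run alpha (needs (3, 6), free (3, 6)); after release of (0, 3) the pool is (3, 9)
  run bravo (needs (2, 9), free (3, 9)); after release of (1, 3) the pool is (4, 12)
  run hotel (needs (2, 6), free (4, 12)); after release of (0, 1) the pool is (4, 13)


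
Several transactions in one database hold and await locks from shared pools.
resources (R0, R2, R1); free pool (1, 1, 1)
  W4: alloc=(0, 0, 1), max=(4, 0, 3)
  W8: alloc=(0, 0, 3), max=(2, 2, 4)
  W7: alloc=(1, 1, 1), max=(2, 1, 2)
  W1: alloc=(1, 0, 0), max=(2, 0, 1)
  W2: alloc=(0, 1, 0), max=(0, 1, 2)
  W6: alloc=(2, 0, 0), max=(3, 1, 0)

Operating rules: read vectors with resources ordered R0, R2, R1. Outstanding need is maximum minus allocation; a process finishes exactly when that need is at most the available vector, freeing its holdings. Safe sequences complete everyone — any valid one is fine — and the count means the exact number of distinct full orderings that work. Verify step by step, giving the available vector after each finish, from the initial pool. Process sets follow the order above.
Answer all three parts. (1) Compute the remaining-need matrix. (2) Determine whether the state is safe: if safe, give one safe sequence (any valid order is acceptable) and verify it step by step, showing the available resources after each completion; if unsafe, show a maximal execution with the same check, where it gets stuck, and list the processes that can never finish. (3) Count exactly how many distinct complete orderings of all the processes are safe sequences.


(1) Outstanding need per process (order R0, R2, R1):
  W4: (4, 0, 2)
  W8: (2, 2, 1)
  W7: (1, 0, 1)
  W1: (1, 0, 1)
  W2: (0, 0, 2)
  W6: (1, 1, 0)
(2) SAFE, for example via the order W7, W8, W1, W6, W4, W2.
Key observation: W7 is the earliest step where a requested resource binds exactly: need (1, 0, 1), pool (1, 1, 1) at its turn.
Walking it through:
  pool = (1, 1, 1)
  W7: need (1, 0, 1) fits (1, 1, 1); releases (1, 1, 1), pool now (2, 2, 2)
  W8: need (2, 2, 1) fits (2, 2, 2); releases (0, 0, 3), pool now (2, 2, 5)
  W1: need (1, 0, 1) fits (2, 2, 5); releases (1, 0, 0), pool now (3, 2, 5)
  W6: need (1, 1, 0) fits (3, 2, 5); releases (2, 0, 0), pool now (5, 2, 5)
  W4: need (4, 0, 2) fits (5, 2, 5); releases (0, 0, 1), pool now (5, 2, 6)
  W2: need (0, 0, 2) fits (5, 2, 6); releases (0, 1, 0), pool now (5, 3, 6)
(3) The exact count: 108 of the possible complete orderings are safe sequences.


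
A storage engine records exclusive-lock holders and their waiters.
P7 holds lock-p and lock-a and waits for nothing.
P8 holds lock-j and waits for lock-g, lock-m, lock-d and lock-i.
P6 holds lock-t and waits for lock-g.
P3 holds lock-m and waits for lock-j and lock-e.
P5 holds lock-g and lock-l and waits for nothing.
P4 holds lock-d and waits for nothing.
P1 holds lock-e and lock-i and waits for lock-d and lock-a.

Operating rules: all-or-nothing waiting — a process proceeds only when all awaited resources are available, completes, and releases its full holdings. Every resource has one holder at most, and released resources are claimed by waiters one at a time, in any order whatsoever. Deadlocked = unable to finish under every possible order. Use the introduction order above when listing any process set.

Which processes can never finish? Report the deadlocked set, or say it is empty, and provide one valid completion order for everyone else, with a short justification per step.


The deadlocked set is P8 and P3.
Key observation: the loop P8 -> P3 -> P8 blocks itself forever; no other process is dragged down with it.
One completion order for the rest: P7, P4, P5, P1, P6.
Check, step by step:
  P7: no waits; runs immediately, freeing lock-p and lock-a
  P4: no waits; runs immediately, freeing lock-d
  P5: no waits; runs immediately, freeing lock-g and lock-l
  P1 waits on lock-d and lock-a — all released -> runs and releases lock-e and lock-i
  P6 waits on lock-g — all released -> runs and releases lock-t


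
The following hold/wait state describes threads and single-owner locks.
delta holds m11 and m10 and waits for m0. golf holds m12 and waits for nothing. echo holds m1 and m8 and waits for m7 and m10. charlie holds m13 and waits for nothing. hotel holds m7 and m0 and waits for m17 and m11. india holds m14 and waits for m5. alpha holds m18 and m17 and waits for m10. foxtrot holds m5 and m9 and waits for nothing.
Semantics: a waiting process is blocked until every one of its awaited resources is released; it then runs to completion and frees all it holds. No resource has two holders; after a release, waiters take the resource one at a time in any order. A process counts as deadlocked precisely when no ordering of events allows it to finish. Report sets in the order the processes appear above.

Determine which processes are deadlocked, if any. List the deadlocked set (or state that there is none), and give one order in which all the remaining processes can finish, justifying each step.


Deadlocked: delta, echo, hotel and alpha.
Key observation: the loop delta -> hotel -> delta blocks itself forever; alpha is caught in further circular waits and echo waits into the deadlock from upstream.
A valid finishing order for the others: charlie, foxtrot, india, golf.
Verifying each step:
  charlie: no waits; runs immediately, freeing m13
  foxtrot: no waits; runs immediately, freeing m5 and m9
  india waits on m5 — all released -> runs and releases m14
  golf: no waits; runs immediately, freeing m12


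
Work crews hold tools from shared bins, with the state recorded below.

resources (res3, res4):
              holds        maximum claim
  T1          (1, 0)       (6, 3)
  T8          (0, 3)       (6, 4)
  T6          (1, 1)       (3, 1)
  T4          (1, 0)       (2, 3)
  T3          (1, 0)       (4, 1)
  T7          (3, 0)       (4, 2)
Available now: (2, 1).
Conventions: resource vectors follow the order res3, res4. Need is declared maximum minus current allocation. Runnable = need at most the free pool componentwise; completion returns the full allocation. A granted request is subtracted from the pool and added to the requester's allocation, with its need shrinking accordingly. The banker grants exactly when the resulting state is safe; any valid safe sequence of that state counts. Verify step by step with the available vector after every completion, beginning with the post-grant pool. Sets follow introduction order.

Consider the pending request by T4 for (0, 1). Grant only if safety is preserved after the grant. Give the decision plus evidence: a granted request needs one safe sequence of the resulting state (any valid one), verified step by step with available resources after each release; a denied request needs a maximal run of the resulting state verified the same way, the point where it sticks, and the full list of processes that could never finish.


DENY — the pretend-granted state is unsafe.
Key observation: after T6, T3 the pool peaks at (4, 1), and each blocked process is short somewhere: T1 on res3, res4; T8 on res3; T4 on res4; T7 on res4.
Pretend the grant happened; the run T6, T3 goes as far as possible. Walking it through:
  pool = (2, 0)
  T6: need (2, 0) fits (2, 0); releases (1, 1), pool now (3, 1)
  T3: need (3, 1) fits (3, 1); releases (1, 0), pool now (4, 1)
  blocked: T1 wants (5, 3), pool (4, 1) — not enough res3 and res4
  blocked: T8 wants (6, 1), pool (4, 1) — not enough res3
  blocked: T4 wants (1, 2), pool (4, 1) — not enough res4
  blocked: T7 wants (1, 2), pool (4, 1) — not enough res4
Processes that could never finish after the grant: T1, T8, T4 and T7.


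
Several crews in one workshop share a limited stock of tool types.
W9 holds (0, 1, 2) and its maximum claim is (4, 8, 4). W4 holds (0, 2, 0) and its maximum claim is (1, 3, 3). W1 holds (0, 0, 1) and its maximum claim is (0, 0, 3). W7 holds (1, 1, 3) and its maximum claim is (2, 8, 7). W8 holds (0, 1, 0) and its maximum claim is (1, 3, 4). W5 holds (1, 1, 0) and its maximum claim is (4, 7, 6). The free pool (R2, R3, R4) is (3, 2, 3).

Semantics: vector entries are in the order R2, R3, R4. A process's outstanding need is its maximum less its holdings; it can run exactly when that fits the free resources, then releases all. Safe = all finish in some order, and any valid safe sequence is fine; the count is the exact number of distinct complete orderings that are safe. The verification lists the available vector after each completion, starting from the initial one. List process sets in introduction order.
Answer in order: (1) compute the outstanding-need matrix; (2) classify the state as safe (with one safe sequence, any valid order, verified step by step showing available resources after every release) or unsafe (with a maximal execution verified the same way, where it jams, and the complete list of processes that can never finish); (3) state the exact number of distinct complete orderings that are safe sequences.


(1) Outstanding need per process (order R2, R3, R4):
  W9: (4, 7, 2)
  W4: (1, 1, 3)
  W1: (0, 0, 2)
  W7: (1, 7, 4)
  W8: (1, 2, 4)
  W5: (3, 6, 6)
(2) UNSAFE.
Key observation: even finishing W4, W1, W8 leaves just (3, 5, 4) free — too little R3 for any of the remaining processes.
Going as far as possible: W4, W1, W8; after that, nothing fits. Walking it through:
  pool = (3, 2, 3)
  run W4 (needs (1, 1, 3), free (3, 2, 3)); after release of (0, 2, 0) the pool is (3, 4, 3)
  run W1 (needs (0, 0, 2), free (3, 4, 3)); after release of (0, 0, 1) the pool is (3, 4, 4)
  run W8 (needs (1, 2, 4), free (3, 4, 4)); after release of (0, 1, 0) the pool is (3, 5, 4)
  blocked: W9 wants (4, 7, 2), pool (3, 5, 4) — not enough R2 and R3
  blocked: W7 wants (1, 7, 4), pool (3, 5, 4) — not enough R3
  blocked: W5 wants (3, 6, 6), pool (3, 5, 4) — not enough R3 and R4
Never able to finish: W9, W7 and W5.
(3) Precisely 0 of the possible complete orderings are safe sequences.


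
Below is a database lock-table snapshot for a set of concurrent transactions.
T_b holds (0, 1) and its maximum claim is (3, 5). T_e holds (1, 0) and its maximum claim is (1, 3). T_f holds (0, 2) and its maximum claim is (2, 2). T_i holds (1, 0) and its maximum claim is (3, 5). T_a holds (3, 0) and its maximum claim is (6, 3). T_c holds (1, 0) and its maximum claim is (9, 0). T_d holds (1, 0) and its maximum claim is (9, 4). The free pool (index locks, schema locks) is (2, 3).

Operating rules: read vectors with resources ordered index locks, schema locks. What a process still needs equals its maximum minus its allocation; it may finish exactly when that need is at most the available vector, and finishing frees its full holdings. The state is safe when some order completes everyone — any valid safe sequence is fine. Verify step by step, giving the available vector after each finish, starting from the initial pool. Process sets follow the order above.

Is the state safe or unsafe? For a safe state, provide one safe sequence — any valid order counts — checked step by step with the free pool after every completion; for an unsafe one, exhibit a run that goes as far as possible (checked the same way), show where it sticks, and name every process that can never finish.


UNSAFE — no complete ordering exists.
Key observation: index locks is the bottleneck — with T_e, T_a, T_f, T_i, T_b done the pool holds (7, 6), short of every remaining need.
The run T_e, T_a, T_f, T_i, T_b cannot be extended any further. Check, step by step:
  pool = (2, 3)
  run T_e (needs (0, 3), free (2, 3)); after release of (1, 0) the pool is (3, 3)
  run T_a (needs (3, 3), free (3, 3)); after release of (3, 0) the pool is (6, 3)
  run T_f (needs (2, 0), free (6, 3)); after release of (0, 2) the pool is (6, 5)
  run T_i (needs (2, 5), free (6, 5)); after release of (1, 0) the pool is (7, 5)
  run T_b (needs (3, 4), free (7, 5)); after release of (0, 1) the pool is (7, 6)
  blocked: T_c wants (8, 0), pool (7, 6) — not enough index locks
  blocked: T_d wants (8, 4), pool (7, 6) — not enough index locks
Processes that can never finish: T_c and T_d.


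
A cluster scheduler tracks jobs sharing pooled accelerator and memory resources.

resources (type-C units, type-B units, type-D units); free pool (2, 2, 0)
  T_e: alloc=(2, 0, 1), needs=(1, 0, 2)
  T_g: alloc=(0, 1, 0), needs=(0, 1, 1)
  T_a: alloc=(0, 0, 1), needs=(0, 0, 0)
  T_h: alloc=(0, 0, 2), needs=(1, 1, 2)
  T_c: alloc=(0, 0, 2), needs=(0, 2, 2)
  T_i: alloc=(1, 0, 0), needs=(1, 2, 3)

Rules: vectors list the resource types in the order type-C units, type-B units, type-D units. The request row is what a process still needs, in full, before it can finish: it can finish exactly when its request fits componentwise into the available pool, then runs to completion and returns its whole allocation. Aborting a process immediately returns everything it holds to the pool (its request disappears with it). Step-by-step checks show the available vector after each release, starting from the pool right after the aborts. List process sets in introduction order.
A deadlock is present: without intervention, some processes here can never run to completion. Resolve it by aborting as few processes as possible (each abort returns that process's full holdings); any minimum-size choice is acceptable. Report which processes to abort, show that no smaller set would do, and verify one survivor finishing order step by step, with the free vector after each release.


The answer: abort T_e.
Key observation: before aborting T_e, T_c was permanently blocked — no order could ever run it; afterwards it completes at step 2.
No smaller set exists: with zero aborts the deadlock remains.
Survivors finish in the order: T_a, T_c, T_i, T_h, T_g. Step-by-step check (pool after the aborts first):
  pool = (4, 2, 1)
  T_a needs (0, 0, 0) <= (4, 2, 1) -> finishes; pool += (0, 0, 1) = (4, 2, 2)
  T_c needs (0, 2, 2) <= (4, 2, 2) -> finishes; pool += (0, 0, 2) = (4, 2, 4)
  T_i needs (1, 2, 3) <= (4, 2, 4) -> finishes; pool += (1, 0, 0) = (5, 2, 4)
  T_h needs (1, 1, 2) <= (5, 2, 4) -> finishes; pool += (0, 0, 2) = (5, 2, 6)
  T_g needs (0, 1, 1) <= (5, 2, 6) -> finishes; pool += (0, 1, 0) = (5, 3, 6)


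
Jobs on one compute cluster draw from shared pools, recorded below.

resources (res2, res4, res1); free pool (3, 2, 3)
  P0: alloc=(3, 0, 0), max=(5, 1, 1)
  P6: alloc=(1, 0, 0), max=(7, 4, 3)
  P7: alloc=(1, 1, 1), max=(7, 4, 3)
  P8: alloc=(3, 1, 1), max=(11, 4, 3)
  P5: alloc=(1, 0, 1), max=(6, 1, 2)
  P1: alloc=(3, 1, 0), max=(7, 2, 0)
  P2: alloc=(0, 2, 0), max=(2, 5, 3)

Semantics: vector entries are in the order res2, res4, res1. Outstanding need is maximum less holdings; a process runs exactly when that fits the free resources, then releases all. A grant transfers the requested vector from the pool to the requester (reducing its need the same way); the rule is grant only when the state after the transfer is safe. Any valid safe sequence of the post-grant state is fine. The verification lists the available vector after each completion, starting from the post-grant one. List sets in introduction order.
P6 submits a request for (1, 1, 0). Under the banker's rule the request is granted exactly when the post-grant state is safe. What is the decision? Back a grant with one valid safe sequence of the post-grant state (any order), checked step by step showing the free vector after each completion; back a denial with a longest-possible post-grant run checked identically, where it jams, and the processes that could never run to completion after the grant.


DENY. Granting would leave the state unsafe.
Key observation: the wall is res4: completing P0, P5, P1 brings the pool only to (9, 2, 4), and all the rest need more.
After a pretend grant, a maximal execution: P0, P5, P1 — then nothing else fits. Walking it through:
  pool = (2, 1, 3)
  P0 needs (2, 1, 1) <= (2, 1, 3) -> finishes; pool += (3, 0, 0) = (5, 1, 3)
  P5 needs (5, 1, 1) <= (5, 1, 3) -> finishes; pool += (1, 0, 1) = (6, 1, 4)
  P1 needs (4, 1, 0) <= (6, 1, 4) -> finishes; pool += (3, 1, 0) = (9, 2, 4)
  blocked: P6 wants (5, 3, 3), pool (9, 2, 4) — not enough res4
  blocked: P7 wants (6, 3, 2), pool (9, 2, 4) — not enough res4
  blocked: P8 wants (8, 3, 2), pool (9, 2, 4) — not enough res4
  blocked: P2 wants (2, 3, 3), pool (9, 2, 4) — not enough res4
Had the request been granted, P6, P7, P8 and P2 could never finish.
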